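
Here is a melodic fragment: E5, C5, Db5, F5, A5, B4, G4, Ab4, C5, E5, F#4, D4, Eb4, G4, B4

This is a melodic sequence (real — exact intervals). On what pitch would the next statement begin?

C#4

Unit = 5 notes; the statements start on E5, B4, F#4, moving down a 4th each time.
The next head, down a 4th from F#4, is C#4.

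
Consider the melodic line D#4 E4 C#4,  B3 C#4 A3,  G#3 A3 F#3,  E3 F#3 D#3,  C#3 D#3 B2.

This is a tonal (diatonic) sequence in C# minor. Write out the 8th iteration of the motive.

Unit = 3 notes; the statements start on D#4, B3, G#3, E3, C#3, moving down a 3rd each time.
Continuing the starts: A2 → F#2 → D#2.
Statement 8 starts on D#2 and keeps the same diatonic contour: D#2 E2 C#2.

D#2 E2 C#2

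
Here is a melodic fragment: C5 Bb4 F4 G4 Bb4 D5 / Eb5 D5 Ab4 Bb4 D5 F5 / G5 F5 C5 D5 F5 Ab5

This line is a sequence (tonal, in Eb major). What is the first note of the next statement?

Bb5

Taking 6-note groups, the heads are C5, Eb5, G5: the pattern moves up a 3rd.
One more step up a 3rd gives Bb5.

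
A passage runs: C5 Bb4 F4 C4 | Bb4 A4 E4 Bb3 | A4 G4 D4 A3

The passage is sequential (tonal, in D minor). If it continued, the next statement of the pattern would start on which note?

With a 4-note motive the entries are C5, Bb4, A4, each down a 2nd from the previous.
One more step down a 2nd gives G4.

G4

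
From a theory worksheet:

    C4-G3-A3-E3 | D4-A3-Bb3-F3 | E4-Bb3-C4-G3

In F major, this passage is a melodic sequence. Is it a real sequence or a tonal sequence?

Every note is diatonic to F major.
Cell 1 has +2 semitones from note 2 to 3, but cell 2 has +1 — the interval quality changes while the contour stays the same, which is the hallmark of a tonal sequence.

tonal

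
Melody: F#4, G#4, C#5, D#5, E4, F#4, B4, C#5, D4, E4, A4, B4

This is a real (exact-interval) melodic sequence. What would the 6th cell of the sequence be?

The 4-note cells begin on F#4, E4, D4 — each down a 2nd from the last.
Carrying on: C4 → Bb3 → Ab3.
Statement 6 starts on Ab3 and keeps the same exact contour: Ab3 Bb3 Eb4 F4.

Ab3 Bb3 Eb4 F4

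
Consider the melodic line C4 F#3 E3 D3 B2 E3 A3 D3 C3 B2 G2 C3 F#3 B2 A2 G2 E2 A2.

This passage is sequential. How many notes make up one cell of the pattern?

6

18 notes total. Splitting into 3 groups of 6:
C4 F#3 E3 D3 B2 E3 | A3 D3 C3 B2 G2 C3 | F#3 B2 A2 G2 E2 A2
Each cell is the previous one down a 3rd — so the unit is 6 notes.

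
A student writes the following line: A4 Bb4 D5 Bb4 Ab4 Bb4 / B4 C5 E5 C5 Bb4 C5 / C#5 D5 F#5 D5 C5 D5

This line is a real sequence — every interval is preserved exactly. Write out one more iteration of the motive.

Taking 6-note groups, the heads are A4, B4, C#5: the pattern moves up a 2nd.
So cell 4 is D#5 E5 G#5 E5 D5 E5.

D#5 E5 G#5 E5 D5 E5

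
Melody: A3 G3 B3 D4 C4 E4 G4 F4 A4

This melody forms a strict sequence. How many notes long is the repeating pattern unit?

3

There are 9 notes; a 3-note unit gives 3 cells:
A3 G3 B3 | D4 C4 E4 | G4 F4 A4
Every group is a transposition up a 4th of the one before; no shorter unit works.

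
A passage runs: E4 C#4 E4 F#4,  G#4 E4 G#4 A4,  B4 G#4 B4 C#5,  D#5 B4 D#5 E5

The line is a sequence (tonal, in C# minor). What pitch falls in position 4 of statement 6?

The unit is 4 notes. Position-4 pitches of the 4 shown cells: F#4, A4, C#5, E5.
Each moves up a 3rd. Continuing: G#5 → B5.

B5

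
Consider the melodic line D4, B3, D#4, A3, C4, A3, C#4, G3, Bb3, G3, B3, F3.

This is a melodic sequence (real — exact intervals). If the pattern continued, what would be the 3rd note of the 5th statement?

With 4-note cells, note 3 of each statement runs D#4, C#4, B3.
Extending down a 2nd: A3 → G3.

G3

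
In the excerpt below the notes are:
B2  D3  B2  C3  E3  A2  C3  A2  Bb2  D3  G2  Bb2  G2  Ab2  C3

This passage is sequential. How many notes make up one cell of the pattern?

There are 15 notes; a 5-note unit gives 3 cells:
B2 D3 B2 C3 E3 | A2 C3 A2 Bb2 D3 | G2 Bb2 G2 Ab2 C3
That's a consistent down a 2nd shift per cell, and no other grouping gives one.

5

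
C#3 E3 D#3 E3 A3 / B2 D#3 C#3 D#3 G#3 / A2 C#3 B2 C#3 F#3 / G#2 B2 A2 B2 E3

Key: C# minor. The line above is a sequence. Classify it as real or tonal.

Every note is diatonic to C# minor.
Cell 1 has +3 semitones from note 1 to 2, but cell 2 has +4 — the interval quality changes while the contour stays the same, which is the hallmark of a tonal sequence.

tonal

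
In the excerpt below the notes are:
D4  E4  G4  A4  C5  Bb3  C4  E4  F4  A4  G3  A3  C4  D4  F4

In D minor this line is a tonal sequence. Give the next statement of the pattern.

E3 F3 A3 Bb3 D4

Taking 5-note groups, the heads are D4, Bb3, G3: the pattern moves down a 3rd.
From E3 the diatonic shape gives E3 F3 A3 Bb3 D4.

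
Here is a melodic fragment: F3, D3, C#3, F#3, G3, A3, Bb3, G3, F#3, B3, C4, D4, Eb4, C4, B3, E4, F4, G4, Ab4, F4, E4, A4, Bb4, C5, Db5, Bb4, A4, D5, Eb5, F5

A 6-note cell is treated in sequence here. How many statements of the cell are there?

5

30 notes in groups of 6 gives 30/6 = 5 statements.
Starts: F3, Bb3, Eb4, Ab4, Db5 — each up a 4th.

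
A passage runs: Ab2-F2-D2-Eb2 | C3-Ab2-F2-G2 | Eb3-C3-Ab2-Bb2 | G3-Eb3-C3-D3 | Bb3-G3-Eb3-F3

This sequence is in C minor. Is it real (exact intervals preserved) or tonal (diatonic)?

Every note is diatonic to C minor.
Cell 1 has -3 semitones from note 1 to 2, but cell 2 has -4 — the interval quality changes while the contour stays the same, which is the hallmark of a tonal sequence.

tonal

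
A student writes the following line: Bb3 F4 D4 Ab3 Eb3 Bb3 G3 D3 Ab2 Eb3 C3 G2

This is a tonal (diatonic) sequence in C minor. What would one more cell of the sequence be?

D2 Ab2 F2 C2

Unit = 4 notes; the statements start on Bb3, Eb3, Ab2, moving down a 5th each time.
So cell 4 is D2 Ab2 F2 C2.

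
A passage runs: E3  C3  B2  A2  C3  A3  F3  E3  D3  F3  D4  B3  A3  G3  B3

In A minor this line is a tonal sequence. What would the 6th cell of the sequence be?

With a 5-note motive the entries are E3, A3, D4, each up a 4th from the previous.
Continuing the starts: G4 → C5 → F5.
From F5 the diatonic shape gives F5 D5 C5 B4 D5.

F5 D5 C5 B4 D5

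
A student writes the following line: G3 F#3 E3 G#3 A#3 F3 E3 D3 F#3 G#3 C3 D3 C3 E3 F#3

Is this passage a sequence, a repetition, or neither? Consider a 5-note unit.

Note 1 of cell 3 is C3; if this were a sequence it would be Eb3. No unit length gives a consistent transposition pattern.

neither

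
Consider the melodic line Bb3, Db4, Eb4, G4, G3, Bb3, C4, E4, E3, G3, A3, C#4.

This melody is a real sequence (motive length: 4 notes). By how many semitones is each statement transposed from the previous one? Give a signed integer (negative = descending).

With a 4-note motive the entries are Bb3, G3, E3, each down a 3rd from the previous.
Bb3→G3 is 55 − 58 = -3 semitones.

-3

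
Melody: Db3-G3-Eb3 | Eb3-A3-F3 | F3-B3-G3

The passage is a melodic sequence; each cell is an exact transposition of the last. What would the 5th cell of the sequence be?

With a 3-note motive the entries are Db3, Eb3, F3, each up a 2nd from the previous.
Extending up a 2nd: G3 → A3.
Statement 5 starts on A3 and keeps the same exact contour: A3 D#4 B3.

A3 D#4 B3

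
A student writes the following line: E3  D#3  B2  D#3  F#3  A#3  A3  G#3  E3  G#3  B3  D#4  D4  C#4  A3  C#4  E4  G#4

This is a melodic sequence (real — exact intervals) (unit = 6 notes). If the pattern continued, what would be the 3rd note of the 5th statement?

With 6-note cells, note 3 of each statement runs B2, E3, A3.
Extending up a 4th: D4 → G4.

G4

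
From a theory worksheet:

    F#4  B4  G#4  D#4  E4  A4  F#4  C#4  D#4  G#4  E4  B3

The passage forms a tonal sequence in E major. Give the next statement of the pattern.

Unit = 4 notes; the statements start on F#4, E4, D#4, moving down a 2nd each time.
Statement 4 starts on C#4 and keeps the same diatonic contour: C#4 F#4 D#4 A3.

C#4 F#4 D#4 A3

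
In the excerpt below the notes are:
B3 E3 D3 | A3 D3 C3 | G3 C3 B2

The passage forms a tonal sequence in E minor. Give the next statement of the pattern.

Taking 3-note groups, the heads are B3, A3, G3: the pattern moves down a 2nd.
So cell 4 is F#3 B2 A2.

F#3 B2 A2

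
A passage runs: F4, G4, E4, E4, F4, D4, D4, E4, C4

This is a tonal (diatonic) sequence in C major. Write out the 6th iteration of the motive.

A3 B3 G3

Unit = 3 notes; the statements start on F4, E4, D4, moving down a 2nd each time.
Extending down a 2nd: C4 → B3 → A3.
So cell 6 is A3 B3 G3.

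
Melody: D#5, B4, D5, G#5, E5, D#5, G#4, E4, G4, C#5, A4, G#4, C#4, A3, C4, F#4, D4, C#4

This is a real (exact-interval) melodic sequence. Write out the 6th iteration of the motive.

E2 C2 Eb2 A2 F2 E2

The 6-note cells begin on D#5, G#4, C#4 — each down a 5th from the last.
Extending down a 5th: F#3 → B2 → E2.
So cell 6 is E2 C2 Eb2 A2 F2 E2.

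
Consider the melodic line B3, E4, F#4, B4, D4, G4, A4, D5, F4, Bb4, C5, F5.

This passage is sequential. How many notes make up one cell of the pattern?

There are 12 notes; a 4-note unit gives 3 cells:
B3 E4 F#4 B4 | D4 G4 A4 D5 | F4 Bb4 C5 F5
Each cell is the previous one up a 3rd — so the unit is 4 notes.

4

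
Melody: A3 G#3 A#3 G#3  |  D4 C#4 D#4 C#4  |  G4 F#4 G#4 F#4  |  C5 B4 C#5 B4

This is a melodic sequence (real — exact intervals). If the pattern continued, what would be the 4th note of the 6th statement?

A5

The unit is 4 notes. Position-4 pitches of the 4 shown cells: G#3, C#4, F#4, B4.
Extending up a 4th: E5 → A5.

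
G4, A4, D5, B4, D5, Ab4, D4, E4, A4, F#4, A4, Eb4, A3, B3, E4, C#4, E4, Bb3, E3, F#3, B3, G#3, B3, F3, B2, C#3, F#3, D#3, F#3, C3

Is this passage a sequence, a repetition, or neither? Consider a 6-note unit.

Each 6-note cell is the previous one transposed down a 4th.

sequence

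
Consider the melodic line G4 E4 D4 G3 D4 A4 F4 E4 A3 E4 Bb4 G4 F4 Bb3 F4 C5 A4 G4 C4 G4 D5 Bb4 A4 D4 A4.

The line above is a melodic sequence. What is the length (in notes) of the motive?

25 notes total. Splitting into 5 groups of 5:
G4 E4 D4 G3 D4 | A4 F4 E4 A3 E4 | Bb4 G4 F4 Bb3 F4 | C5 A4 G4 C4 G4 | D5 Bb4 A4 D4 A4
Each cell is the previous one up a 2nd — so the unit is 5 notes.

5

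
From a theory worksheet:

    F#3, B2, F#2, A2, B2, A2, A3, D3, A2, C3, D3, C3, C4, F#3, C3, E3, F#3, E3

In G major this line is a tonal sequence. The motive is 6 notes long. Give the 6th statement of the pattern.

B4 E4 B3 D4 E4 D4

The 6-note cells begin on F#3, A3, C4 — each up a 3rd from the last.
Carrying on: E4 → G4 → B4.
So cell 6 is B4 E4 B3 D4 E4 D4.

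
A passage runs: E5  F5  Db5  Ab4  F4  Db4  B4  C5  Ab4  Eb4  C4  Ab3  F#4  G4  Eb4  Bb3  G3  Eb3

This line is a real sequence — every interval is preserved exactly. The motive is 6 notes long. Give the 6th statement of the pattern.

D#3 E3 C3 G2 E2 C2

The 6-note cells begin on E5, B4, F#4 — each down a 4th from the last.
Continuing the starts: C#4 → G#3 → D#3.
From D#3 the exact shape gives D#3 E3 C3 G2 E2 C2.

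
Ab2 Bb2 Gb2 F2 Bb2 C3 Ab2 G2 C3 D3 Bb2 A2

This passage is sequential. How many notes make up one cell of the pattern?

Try groups of 4 (3 cells in 12 notes):
Ab2 Bb2 Gb2 F2 | Bb2 C3 Ab2 G2 | C3 D3 Bb2 A2
Every group is a transposition up a 2nd of the one before; no shorter unit works.

4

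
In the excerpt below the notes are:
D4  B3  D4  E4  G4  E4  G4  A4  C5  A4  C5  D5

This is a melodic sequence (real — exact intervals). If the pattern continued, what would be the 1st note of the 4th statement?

The unit is 4 notes. Position-1 pitches of the 3 shown cells: D4, G4, C5.
One more up a 4th gives F5.

F5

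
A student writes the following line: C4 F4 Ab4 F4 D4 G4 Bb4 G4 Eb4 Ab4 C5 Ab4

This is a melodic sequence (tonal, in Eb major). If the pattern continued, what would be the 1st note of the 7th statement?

Bb4

With 4-note cells, note 1 of each statement runs C4, D4, Eb4.
Each moves up a 2nd. Continuing: F4 → G4 → Ab4 → Bb4.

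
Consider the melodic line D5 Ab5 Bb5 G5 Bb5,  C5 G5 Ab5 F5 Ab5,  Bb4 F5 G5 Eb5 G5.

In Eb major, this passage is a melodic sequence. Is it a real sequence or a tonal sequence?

tonal

Every note is diatonic to Eb major.
Cell 1 has +6 semitones from note 1 to 2, but cell 2 has +7 — the interval quality changes while the contour stays the same, which is the hallmark of a tonal sequence.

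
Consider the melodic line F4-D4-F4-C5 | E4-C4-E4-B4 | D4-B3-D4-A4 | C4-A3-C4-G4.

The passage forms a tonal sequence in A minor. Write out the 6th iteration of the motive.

With a 4-note motive the entries are F4, E4, D4, C4, each down a 2nd from the previous.
Extending down a 2nd: B3 → A3.
From A3 the diatonic shape gives A3 F3 A3 E4.

A3 F3 A3 E4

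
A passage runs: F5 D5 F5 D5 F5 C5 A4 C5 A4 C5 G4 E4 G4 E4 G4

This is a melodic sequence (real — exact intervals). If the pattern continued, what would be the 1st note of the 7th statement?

B2

With 5-note cells, note 1 of each statement runs F5, C5, G4.
Each moves down a 4th. Continuing: D4 → A3 → E3 → B2.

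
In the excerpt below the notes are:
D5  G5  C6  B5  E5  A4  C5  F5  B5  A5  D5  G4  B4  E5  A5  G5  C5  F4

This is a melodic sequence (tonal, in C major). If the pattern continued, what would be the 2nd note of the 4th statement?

D5

The unit is 6 notes. Position-2 pitches of the 3 shown cells: G5, F5, E5.
From E5, down a 2nd gives D5.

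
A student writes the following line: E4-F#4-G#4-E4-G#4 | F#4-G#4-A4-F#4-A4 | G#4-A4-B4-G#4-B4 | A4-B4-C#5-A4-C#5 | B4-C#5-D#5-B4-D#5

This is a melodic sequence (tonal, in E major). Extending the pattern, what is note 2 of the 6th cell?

With 5-note cells, note 2 of each statement runs F#4, G#4, A4, B4, C#5.
One more up a 2nd gives D#5.

D#5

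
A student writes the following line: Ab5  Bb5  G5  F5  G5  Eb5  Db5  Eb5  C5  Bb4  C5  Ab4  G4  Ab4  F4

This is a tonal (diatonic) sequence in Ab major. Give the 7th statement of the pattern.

With a 3-note motive the entries are Ab5, F5, Db5, Bb4, G4, each down a 3rd from the previous.
Continuing the starts: Eb4 → C4.
Statement 7 starts on C4 and keeps the same diatonic contour: C4 Db4 Bb3.

C4 Db4 Bb3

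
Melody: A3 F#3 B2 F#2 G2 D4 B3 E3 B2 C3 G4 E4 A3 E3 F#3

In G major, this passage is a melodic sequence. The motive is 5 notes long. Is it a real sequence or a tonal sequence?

tonal

Every note is diatonic to G major.
Cell 1 has +1 semitones from note 4 to 5, but cell 3 has +2 — the interval quality changes while the contour stays the same, which is the hallmark of a tonal sequence.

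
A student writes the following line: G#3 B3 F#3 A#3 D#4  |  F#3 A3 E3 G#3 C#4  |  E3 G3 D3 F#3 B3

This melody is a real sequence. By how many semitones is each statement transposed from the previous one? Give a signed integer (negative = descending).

-2

Unit = 5 notes; the statements start on G#3, F#3, E3, moving down a 2nd each time.
Counting half-steps from G#3 to F#3: -2.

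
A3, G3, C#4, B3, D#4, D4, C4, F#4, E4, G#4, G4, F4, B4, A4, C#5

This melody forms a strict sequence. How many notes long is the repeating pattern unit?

5

Try groups of 5 (3 cells in 15 notes):
A3 G3 C#4 B3 D#4 | D4 C4 F#4 E4 G#4 | G4 F4 B4 A4 C#5
Every group is a transposition up a 4th of the one before; no shorter unit works.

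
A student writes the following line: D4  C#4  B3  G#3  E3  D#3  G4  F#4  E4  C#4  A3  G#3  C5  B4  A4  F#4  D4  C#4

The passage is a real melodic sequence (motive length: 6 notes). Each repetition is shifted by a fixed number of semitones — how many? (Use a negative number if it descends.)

5

Unit = 6 notes; the statements start on D4, G4, C5, moving up a 4th each time.
D4 to G4 spans +5 semitones.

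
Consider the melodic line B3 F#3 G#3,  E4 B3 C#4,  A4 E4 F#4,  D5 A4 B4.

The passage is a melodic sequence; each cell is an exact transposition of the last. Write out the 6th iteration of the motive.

The 3-note cells begin on B3, E4, A4, D5 — each up a 4th from the last.
Continuing the starts: G5 → C6.
So cell 6 is C6 G5 A5.

C6 G5 A5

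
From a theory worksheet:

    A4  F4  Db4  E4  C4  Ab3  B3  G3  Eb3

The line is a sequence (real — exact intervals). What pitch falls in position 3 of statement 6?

C2

Grouping in 3s, the 3rd note of each cell is Db4, Ab3, Eb3.
Extending down a 4th: Bb2 → F2 → C2.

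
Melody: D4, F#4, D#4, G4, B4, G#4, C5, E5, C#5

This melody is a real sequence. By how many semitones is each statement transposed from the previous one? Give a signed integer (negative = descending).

With a 3-note motive the entries are D4, G4, C5, each up a 4th from the previous.
D4→G4 is 67 − 62 = 5 semitones.

5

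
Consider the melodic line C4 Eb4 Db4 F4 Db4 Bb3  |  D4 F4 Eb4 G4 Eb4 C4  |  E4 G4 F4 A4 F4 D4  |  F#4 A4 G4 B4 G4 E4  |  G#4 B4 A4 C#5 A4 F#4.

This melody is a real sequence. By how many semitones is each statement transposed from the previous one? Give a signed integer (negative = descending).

2

With a 6-note motive the entries are C4, D4, E4, F#4, G#4, each up a 2nd from the previous.
Counting half-steps from C4 to D4: 2.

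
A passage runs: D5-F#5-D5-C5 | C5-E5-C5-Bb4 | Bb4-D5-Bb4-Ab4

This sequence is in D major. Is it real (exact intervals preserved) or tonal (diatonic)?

real

Each cell has the same semitone pattern (4, -4, -2) — intervals are preserved exactly.
And C5 lies outside D major, so the sequence is real rather than tonal.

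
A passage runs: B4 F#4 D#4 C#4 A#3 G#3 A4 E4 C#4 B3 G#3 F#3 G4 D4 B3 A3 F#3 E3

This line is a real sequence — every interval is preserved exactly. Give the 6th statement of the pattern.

With a 6-note motive the entries are B4, A4, G4, each down a 2nd from the previous.
Continuing the starts: F4 → Eb4 → Db4.
Statement 6 starts on Db4 and keeps the same exact contour: Db4 Ab3 F3 Eb3 C3 Bb2.

Db4 Ab3 F3 Eb3 C3 Bb2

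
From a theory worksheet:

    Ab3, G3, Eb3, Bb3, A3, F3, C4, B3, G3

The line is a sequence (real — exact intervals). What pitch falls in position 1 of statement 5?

Grouping in 3s, the 1st note of each cell is Ab3, Bb3, C4.
Each moves up a 2nd. Continuing: D4 → E4.

E4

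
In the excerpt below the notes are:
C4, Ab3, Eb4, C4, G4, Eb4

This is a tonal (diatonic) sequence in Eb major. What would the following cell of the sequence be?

With a 2-note motive the entries are C4, Eb4, G4, each up a 3rd from the previous.
Statement 4 starts on Bb4 and keeps the same diatonic contour: Bb4 G4.

Bb4 G4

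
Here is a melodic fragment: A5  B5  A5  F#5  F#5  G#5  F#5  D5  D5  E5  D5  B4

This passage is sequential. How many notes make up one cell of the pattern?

There are 12 notes; a 4-note unit gives 3 cells:
A5 B5 A5 F#5 | F#5 G#5 F#5 D5 | D5 E5 D5 B4
That's a consistent down a 3rd shift per cell, and no other grouping gives one.

4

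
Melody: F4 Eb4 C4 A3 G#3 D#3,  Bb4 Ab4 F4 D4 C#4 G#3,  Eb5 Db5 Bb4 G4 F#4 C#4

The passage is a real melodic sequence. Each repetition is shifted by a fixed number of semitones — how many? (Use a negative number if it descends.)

5

The 6-note cells begin on F4, Bb4, Eb5 — each up a 4th from the last.
F4→Bb4 is 70 − 65 = 5 semitones.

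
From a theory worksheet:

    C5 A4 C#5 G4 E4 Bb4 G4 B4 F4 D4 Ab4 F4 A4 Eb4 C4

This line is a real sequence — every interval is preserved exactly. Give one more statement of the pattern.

Gb4 Eb4 G4 Db4 Bb3

With a 5-note motive the entries are C5, Bb4, Ab4, each down a 2nd from the previous.
Statement 4 starts on Gb4 and keeps the same exact contour: Gb4 Eb4 G4 Db4 Bb3.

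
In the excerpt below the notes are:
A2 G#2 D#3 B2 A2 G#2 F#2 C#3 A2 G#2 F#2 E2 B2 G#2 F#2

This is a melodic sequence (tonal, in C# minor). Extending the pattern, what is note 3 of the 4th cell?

With 5-note cells, note 3 of each statement runs D#3, C#3, B2.
From B2, down a 2nd gives A2.

A2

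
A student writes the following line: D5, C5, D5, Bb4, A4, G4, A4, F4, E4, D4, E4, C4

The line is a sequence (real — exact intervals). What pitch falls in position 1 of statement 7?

With 4-note cells, note 1 of each statement runs D5, A4, E4.
Carrying that down a 4th forward: B3 → F#3 → C#3 → G#2.

G#2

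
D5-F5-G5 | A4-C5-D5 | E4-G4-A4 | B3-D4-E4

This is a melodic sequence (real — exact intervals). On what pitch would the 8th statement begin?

Taking 3-note groups, the heads are D5, A4, E4, B3: the pattern moves down a 4th.
Extending the heads down a 4th: F#3 → C#3 → G#2 → D#2.

D#2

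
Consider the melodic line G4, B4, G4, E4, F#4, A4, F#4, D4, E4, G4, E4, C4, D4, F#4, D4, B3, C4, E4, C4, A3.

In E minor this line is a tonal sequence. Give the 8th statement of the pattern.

The 4-note cells begin on G4, F#4, E4, D4, C4 — each down a 2nd from the last.
Extending down a 2nd: B3 → A3 → G3.
Statement 8 starts on G3 and keeps the same diatonic contour: G3 B3 G3 E3.

G3 B3 G3 E3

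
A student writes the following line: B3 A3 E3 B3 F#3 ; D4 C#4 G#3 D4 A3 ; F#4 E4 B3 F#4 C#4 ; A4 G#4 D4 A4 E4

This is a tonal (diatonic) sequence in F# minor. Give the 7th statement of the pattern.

The 5-note cells begin on B3, D4, F#4, A4 — each up a 3rd from the last.
Carrying on: C#5 → E5 → G#5.
So cell 7 is G#5 F#5 C#5 G#5 D5.

G#5 F#5 C#5 G#5 D5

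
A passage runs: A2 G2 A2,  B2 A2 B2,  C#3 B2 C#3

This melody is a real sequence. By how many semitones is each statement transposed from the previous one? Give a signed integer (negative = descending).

2

Unit = 3 notes; the statements start on A2, B2, C#3, moving up a 2nd each time.
A2→B2 is 47 − 45 = 2 semitones.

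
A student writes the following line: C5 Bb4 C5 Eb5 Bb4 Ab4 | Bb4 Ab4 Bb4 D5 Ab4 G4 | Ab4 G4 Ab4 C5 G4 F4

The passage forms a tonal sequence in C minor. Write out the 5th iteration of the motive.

F4 Eb4 F4 Ab4 Eb4 D4

With a 6-note motive the entries are C5, Bb4, Ab4, each down a 2nd from the previous.
Extending down a 2nd: G4 → F4.
From F4 the diatonic shape gives F4 Eb4 F4 Ab4 Eb4 D4.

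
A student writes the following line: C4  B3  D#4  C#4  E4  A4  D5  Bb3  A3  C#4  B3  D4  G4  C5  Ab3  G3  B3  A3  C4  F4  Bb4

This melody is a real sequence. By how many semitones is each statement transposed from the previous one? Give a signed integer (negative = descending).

Unit = 7 notes; the statements start on C4, Bb3, Ab3, moving down a 2nd each time.
Counting half-steps from C4 to Bb3: -2.

-2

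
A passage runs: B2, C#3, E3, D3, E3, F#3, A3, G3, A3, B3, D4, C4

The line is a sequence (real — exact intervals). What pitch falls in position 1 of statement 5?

G4

With 4-note cells, note 1 of each statement runs B2, E3, A3.
Extending up a 4th: D4 → G4.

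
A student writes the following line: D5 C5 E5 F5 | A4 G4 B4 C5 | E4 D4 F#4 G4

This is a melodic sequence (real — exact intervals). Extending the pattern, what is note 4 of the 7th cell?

B2

Grouping in 4s, the 4th note of each cell is F5, C5, G4.
Extending down a 4th: D4 → A3 → E3 → B2.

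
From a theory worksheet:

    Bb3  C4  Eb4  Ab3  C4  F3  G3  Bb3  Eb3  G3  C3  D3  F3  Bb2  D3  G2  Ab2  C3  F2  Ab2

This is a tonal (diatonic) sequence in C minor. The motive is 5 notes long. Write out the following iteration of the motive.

D2 Eb2 G2 C2 Eb2

The 5-note cells begin on Bb3, F3, C3, G2 — each down a 4th from the last.
Statement 5 starts on D2 and keeps the same diatonic contour: D2 Eb2 G2 C2 Eb2.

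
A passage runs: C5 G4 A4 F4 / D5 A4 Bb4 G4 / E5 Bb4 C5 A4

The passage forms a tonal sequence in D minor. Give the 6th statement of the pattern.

With a 4-note motive the entries are C5, D5, E5, each up a 2nd from the previous.
Extending up a 2nd: F5 → G5 → A5.
So cell 6 is A5 E5 F5 D5.

A5 E5 F5 D5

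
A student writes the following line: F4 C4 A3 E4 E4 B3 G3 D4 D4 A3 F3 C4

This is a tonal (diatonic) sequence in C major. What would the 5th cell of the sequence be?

Taking 4-note groups, the heads are F4, E4, D4: the pattern moves down a 2nd.
Continuing the starts: C4 → B3.
So cell 5 is B3 F3 D3 A3.

B3 F3 D3 A3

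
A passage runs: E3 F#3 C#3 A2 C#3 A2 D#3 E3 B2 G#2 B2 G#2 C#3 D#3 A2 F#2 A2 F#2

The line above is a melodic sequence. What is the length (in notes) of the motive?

6

Try groups of 6 (3 cells in 18 notes):
E3 F#3 C#3 A2 C#3 A2 | D#3 E3 B2 G#2 B2 G#2 | C#3 D#3 A2 F#2 A2 F#2
That's a consistent down a 2nd shift per cell, and no other grouping gives one.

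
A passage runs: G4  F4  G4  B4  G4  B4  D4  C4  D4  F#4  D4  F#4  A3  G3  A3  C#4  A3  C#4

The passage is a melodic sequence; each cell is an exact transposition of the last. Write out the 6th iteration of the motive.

F#2 E2 F#2 A#2 F#2 A#2

The 6-note cells begin on G4, D4, A3 — each down a 4th from the last.
Extending down a 4th: E3 → B2 → F#2.
From F#2 the exact shape gives F#2 E2 F#2 A#2 F#2 A#2.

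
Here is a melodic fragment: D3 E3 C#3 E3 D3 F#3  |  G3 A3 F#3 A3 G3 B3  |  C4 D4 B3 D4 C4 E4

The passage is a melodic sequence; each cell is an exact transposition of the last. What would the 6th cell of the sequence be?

With a 6-note motive the entries are D3, G3, C4, each up a 4th from the previous.
Extending up a 4th: F4 → Bb4 → Eb5.
Statement 6 starts on Eb5 and keeps the same exact contour: Eb5 F5 D5 F5 Eb5 G5.

Eb5 F5 D5 F5 Eb5 G5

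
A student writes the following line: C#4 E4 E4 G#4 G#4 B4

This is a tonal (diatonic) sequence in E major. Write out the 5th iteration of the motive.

D#5 F#5

Unit = 2 notes; the statements start on C#4, E4, G#4, moving up a 3rd each time.
Extending up a 3rd: B4 → D#5.
So cell 5 is D#5 F#5.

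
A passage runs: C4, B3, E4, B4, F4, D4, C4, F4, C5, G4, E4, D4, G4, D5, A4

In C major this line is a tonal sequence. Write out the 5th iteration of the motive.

With a 5-note motive the entries are C4, D4, E4, each up a 2nd from the previous.
Extending up a 2nd: F4 → G4.
Statement 5 starts on G4 and keeps the same diatonic contour: G4 F4 B4 F5 C5.

G4 F4 B4 F5 C5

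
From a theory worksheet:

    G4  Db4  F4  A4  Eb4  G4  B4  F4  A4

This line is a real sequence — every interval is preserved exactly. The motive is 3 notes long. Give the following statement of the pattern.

The 3-note cells begin on G4, A4, B4 — each up a 2nd from the last.
From C#5 the exact shape gives C#5 G4 B4.

C#5 G4 B4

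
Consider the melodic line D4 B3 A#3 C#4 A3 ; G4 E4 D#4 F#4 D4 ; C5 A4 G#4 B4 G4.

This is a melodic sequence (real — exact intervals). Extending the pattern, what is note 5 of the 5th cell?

Grouping in 5s, the 5th note of each cell is A3, D4, G4.
Extending up a 4th: C5 → F5.

F5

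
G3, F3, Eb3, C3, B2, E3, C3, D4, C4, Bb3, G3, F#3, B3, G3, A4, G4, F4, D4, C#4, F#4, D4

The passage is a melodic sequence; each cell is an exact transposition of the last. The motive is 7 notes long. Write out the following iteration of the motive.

Taking 7-note groups, the heads are G3, D4, A4: the pattern moves up a 5th.
From E5 the exact shape gives E5 D5 C5 A4 G#4 C#5 A4.

E5 D5 C5 A4 G#4 C#5 A4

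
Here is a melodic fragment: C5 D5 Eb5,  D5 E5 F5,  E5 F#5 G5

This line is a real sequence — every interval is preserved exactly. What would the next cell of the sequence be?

F#5 G#5 A5

Unit = 3 notes; the statements start on C5, D5, E5, moving up a 2nd each time.
From F#5 the exact shape gives F#5 G#5 A5.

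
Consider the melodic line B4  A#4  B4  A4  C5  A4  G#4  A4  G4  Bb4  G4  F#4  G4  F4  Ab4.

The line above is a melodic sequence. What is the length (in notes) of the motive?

15 notes total. Splitting into 3 groups of 5:
B4 A#4 B4 A4 C5 | A4 G#4 A4 G4 Bb4 | G4 F#4 G4 F4 Ab4
Each cell is the previous one down a 2nd — so the unit is 5 notes.

5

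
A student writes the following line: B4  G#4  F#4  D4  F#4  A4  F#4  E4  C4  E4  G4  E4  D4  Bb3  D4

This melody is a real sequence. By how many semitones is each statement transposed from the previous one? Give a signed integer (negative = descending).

-2

Taking 5-note groups, the heads are B4, A4, G4: the pattern moves down a 2nd.
B4→A4 is 69 − 71 = -2 semitones.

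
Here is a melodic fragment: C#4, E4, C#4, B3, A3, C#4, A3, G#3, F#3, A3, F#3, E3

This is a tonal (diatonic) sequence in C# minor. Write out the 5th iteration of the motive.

B2 D#3 B2 A2

With a 4-note motive the entries are C#4, A3, F#3, each down a 3rd from the previous.
Continuing the starts: D#3 → B2.
From B2 the diatonic shape gives B2 D#3 B2 A2.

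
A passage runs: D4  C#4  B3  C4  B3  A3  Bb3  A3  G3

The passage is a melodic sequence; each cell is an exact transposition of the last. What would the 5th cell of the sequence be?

Unit = 3 notes; the statements start on D4, C4, Bb3, moving down a 2nd each time.
Carrying on: Ab3 → Gb3.
Statement 5 starts on Gb3 and keeps the same exact contour: Gb3 F3 Eb3.

Gb3 F3 Eb3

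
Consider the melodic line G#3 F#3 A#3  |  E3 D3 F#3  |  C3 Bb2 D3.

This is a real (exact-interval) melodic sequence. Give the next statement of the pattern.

With a 3-note motive the entries are G#3, E3, C3, each down a 3rd from the previous.
So cell 4 is Ab2 Gb2 Bb2.

Ab2 Gb2 Bb2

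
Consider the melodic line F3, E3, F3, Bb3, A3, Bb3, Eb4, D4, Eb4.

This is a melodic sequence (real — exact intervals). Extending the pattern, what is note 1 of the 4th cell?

Ab4

The unit is 3 notes. Position-1 pitches of the 3 shown cells: F3, Bb3, Eb4.
From Eb4, up a 4th gives Ab4.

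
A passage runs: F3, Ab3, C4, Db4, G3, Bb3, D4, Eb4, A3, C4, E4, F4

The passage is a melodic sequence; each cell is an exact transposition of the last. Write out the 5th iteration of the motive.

Unit = 4 notes; the statements start on F3, G3, A3, moving up a 2nd each time.
Continuing the starts: B3 → C#4.
From C#4 the exact shape gives C#4 E4 G#4 A4.

C#4 E4 G#4 A4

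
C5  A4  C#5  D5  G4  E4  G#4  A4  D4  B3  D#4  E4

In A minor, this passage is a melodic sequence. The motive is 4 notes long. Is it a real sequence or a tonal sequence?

Each cell has the same semitone pattern (-3, 4, 1) — intervals are preserved exactly.
And C#5 lies outside A minor, so the sequence is real rather than tonal.

real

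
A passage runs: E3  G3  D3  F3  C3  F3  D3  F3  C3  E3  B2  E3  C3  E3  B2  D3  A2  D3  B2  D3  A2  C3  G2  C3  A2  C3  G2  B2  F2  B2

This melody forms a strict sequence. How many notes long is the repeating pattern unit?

Try groups of 6 (5 cells in 30 notes):
E3 G3 D3 F3 C3 F3 | D3 F3 C3 E3 B2 E3 | C3 E3 B2 D3 A2 D3 | B2 D3 A2 C3 G2 C3 | A2 C3 G2 B2 F2 B2
Every group is a transposition down a 2nd of the one before; no shorter unit works.

6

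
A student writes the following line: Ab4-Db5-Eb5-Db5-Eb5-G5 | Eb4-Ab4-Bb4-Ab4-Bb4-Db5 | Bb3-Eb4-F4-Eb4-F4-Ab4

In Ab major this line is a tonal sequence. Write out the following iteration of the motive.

With a 6-note motive the entries are Ab4, Eb4, Bb3, each down a 4th from the previous.
So cell 4 is F3 Bb3 C4 Bb3 C4 Eb4.

F3 Bb3 C4 Bb3 C4 Eb4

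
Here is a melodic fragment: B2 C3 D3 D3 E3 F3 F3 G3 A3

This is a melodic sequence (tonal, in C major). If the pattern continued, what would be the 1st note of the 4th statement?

A3

The unit is 3 notes. Position-1 pitches of the 3 shown cells: B2, D3, F3.
From F3, up a 3rd gives A3.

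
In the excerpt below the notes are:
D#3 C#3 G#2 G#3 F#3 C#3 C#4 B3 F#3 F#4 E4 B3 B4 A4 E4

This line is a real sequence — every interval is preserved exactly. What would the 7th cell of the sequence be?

Unit = 3 notes; the statements start on D#3, G#3, C#4, F#4, B4, moving up a 4th each time.
Carrying on: E5 → A5.
So cell 7 is A5 G5 D5.

A5 G5 D5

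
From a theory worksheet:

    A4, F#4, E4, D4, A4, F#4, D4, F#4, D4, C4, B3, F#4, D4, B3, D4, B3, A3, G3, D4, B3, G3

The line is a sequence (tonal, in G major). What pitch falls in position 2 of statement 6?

C3

With 7-note cells, note 2 of each statement runs F#4, D4, B3.
Each moves down a 3rd. Continuing: G3 → E3 → C3.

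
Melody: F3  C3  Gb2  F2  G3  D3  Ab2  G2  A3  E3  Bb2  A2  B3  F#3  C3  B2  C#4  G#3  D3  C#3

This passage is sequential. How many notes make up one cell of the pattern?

20 notes total. Splitting into 5 groups of 4:
F3 C3 Gb2 F2 | G3 D3 Ab2 G2 | A3 E3 Bb2 A2 | B3 F#3 C3 B2 | C#4 G#3 D3 C#3
Every group is a transposition up a 2nd of the one before; no shorter unit works.

4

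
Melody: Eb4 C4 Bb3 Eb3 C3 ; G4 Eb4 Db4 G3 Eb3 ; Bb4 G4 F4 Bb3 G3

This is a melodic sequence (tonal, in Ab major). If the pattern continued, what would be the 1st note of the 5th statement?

F5

The unit is 5 notes. Position-1 pitches of the 3 shown cells: Eb4, G4, Bb4.
Each moves up a 3rd. Continuing: Db5 → F5.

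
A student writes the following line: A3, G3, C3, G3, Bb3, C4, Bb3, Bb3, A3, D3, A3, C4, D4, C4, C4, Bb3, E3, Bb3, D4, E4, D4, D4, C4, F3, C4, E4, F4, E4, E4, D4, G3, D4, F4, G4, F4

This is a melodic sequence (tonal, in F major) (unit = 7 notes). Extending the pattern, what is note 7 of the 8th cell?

Bb4

With 7-note cells, note 7 of each statement runs Bb3, C4, D4, E4, F4.
Carrying that up a 2nd forward: G4 → A4 → Bb4.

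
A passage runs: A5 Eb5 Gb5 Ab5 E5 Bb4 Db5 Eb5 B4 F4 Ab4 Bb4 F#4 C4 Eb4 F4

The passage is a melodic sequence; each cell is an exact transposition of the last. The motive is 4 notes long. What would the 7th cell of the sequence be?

D#3 A2 C3 D3

Unit = 4 notes; the statements start on A5, E5, B4, F#4, moving down a 4th each time.
Continuing the starts: C#4 → G#3 → D#3.
Statement 7 starts on D#3 and keeps the same exact contour: D#3 A2 C3 D3.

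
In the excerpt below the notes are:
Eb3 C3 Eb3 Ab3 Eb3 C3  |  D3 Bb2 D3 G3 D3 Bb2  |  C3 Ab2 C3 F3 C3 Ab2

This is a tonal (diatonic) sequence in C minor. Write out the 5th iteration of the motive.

Ab2 F2 Ab2 D3 Ab2 F2

Taking 6-note groups, the heads are Eb3, D3, C3: the pattern moves down a 2nd.
Continuing the starts: Bb2 → Ab2.
Statement 5 starts on Ab2 and keeps the same diatonic contour: Ab2 F2 Ab2 D3 Ab2 F2.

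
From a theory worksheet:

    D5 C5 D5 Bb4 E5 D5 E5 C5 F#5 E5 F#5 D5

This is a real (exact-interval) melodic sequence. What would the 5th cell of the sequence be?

The 4-note cells begin on D5, E5, F#5 — each up a 2nd from the last.
Extending up a 2nd: G#5 → A#5.
Statement 5 starts on A#5 and keeps the same exact contour: A#5 G#5 A#5 F#5.

A#5 G#5 A#5 F#5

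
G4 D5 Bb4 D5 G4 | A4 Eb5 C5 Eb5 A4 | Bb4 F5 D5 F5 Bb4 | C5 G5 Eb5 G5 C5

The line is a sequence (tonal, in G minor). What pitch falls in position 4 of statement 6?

Bb5

The unit is 5 notes. Position-4 pitches of the 4 shown cells: D5, Eb5, F5, G5.
Extending up a 2nd: A5 → Bb5.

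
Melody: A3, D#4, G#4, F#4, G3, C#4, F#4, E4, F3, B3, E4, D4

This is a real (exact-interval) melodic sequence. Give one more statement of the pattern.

The 4-note cells begin on A3, G3, F3 — each down a 2nd from the last.
So cell 4 is Eb3 A3 D4 C4.

Eb3 A3 D4 C4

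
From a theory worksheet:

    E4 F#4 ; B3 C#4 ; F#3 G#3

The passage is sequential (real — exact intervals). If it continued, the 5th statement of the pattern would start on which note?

The 2-note cells begin on E4, B3, F#3 — each down a 4th from the last.
Continuing: C#3 → G#2. Statement 5 starts on G#2.

G#2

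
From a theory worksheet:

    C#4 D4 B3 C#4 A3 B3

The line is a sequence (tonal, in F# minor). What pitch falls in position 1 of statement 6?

Grouping in 2s, the 1st note of each cell is C#4, B3, A3.
Each moves down a 2nd. Continuing: G#3 → F#3 → E3.

E3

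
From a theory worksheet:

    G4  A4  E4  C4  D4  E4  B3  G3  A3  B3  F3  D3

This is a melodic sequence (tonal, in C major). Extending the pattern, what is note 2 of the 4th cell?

With 4-note cells, note 2 of each statement runs A4, E4, B3.
One more down a 4th gives F3.

F3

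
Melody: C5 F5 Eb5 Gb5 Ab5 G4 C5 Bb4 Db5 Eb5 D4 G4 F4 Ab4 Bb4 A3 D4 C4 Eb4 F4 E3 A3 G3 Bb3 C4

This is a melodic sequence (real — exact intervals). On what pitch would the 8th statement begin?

C#2

The 5-note cells begin on C5, G4, D4, A3, E3 — each down a 4th from the last.
Extending the heads down a 4th: B2 → F#2 → C#2.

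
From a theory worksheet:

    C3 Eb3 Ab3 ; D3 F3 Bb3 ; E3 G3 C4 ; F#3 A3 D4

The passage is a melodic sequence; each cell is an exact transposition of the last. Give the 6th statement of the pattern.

With a 3-note motive the entries are C3, D3, E3, F#3, each up a 2nd from the previous.
Extending up a 2nd: G#3 → A#3.
From A#3 the exact shape gives A#3 C#4 F#4.

A#3 C#4 F#4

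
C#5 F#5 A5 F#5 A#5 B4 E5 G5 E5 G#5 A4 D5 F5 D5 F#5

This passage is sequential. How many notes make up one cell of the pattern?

15 notes total. Splitting into 3 groups of 5:
C#5 F#5 A5 F#5 A#5 | B4 E5 G5 E5 G#5 | A4 D5 F5 D5 F#5
Every group is a transposition down a 2nd of the one before; no shorter unit works.

5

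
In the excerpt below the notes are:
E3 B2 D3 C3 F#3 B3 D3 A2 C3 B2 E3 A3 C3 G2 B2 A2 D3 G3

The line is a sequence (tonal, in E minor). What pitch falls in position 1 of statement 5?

A2

With 6-note cells, note 1 of each statement runs E3, D3, C3.
Extending down a 2nd: B2 → A2.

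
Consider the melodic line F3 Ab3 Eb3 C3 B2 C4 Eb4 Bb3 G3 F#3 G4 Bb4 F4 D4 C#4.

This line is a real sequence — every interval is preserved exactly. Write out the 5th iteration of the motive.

A5 C6 G5 E5 D#5

Taking 5-note groups, the heads are F3, C4, G4: the pattern moves up a 5th.
Continuing the starts: D5 → A5.
So cell 5 is A5 C6 G5 E5 D#5.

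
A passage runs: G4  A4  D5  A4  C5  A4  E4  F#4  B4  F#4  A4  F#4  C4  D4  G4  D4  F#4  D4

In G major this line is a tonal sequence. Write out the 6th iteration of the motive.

The 6-note cells begin on G4, E4, C4 — each down a 3rd from the last.
Extending down a 3rd: A3 → F#3 → D3.
Statement 6 starts on D3 and keeps the same diatonic contour: D3 E3 A3 E3 G3 E3.

D3 E3 A3 E3 G3 E3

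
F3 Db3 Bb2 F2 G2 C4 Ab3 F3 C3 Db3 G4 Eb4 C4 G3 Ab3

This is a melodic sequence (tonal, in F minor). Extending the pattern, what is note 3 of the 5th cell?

Db5

Grouping in 5s, the 3rd note of each cell is Bb2, F3, C4.
Each moves up a 5th. Continuing: G4 → Db5.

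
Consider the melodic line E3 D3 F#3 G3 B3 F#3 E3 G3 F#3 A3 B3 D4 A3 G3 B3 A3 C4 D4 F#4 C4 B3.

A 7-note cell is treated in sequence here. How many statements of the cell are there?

3

21 notes in groups of 7 gives 21/7 = 3 statements.
Starts: E3, G3, B3 — each up a 3rd.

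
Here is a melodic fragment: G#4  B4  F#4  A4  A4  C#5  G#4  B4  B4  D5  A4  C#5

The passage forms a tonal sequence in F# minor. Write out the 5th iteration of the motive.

D5 F#5 C#5 E5

With a 4-note motive the entries are G#4, A4, B4, each up a 2nd from the previous.
Extending up a 2nd: C#5 → D5.
Statement 5 starts on D5 and keeps the same diatonic contour: D5 F#5 C#5 E5.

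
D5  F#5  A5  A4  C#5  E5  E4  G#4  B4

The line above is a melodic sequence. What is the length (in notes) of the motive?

There are 9 notes; a 3-note unit gives 3 cells:
D5 F#5 A5 | A4 C#5 E5 | E4 G#4 B4
That's a consistent down a 4th shift per cell, and no other grouping gives one.

3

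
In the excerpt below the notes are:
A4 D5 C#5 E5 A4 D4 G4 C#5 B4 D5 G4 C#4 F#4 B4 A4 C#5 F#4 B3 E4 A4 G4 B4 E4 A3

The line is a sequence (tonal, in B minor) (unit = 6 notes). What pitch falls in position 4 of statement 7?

F#4

Grouping in 6s, the 4th note of each cell is E5, D5, C#5, B4.
Extending down a 2nd: A4 → G4 → F#4.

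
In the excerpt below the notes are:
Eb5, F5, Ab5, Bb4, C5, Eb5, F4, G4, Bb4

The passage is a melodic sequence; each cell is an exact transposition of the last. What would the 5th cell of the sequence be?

The 3-note cells begin on Eb5, Bb4, F4 — each down a 4th from the last.
Carrying on: C4 → G3.
From G3 the exact shape gives G3 A3 C4.

G3 A3 C4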